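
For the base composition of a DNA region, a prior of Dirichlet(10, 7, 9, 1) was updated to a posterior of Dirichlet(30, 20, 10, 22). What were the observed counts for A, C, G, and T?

For a Dirichlet(α) prior with multinomial counts c, the posterior is Dirichlet(α + c) componentwise.
Counts are posterior − prior componentwise: 30−10=20, 20−7=13, 10−9=1, 22−1=21.

counts (20, 13, 1, 21)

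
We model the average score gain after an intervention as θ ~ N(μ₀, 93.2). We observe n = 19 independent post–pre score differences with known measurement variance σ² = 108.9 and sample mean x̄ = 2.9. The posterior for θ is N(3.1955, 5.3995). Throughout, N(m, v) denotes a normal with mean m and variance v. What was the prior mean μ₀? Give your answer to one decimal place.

With known observation variance, the Normal–Normal posterior has precision τ_n = τ₀ + n/σ² and mean μ_n = (τ₀μ₀ + (n/σ²)x̄)/τ_n.
Here τ₀ = 1/93.2 = 0.010730 and τ_data = 19/108.9 = 0.174472, so τ_n = 0.185202.
Rearranging for μ₀: μ₀ = (μ_n·τ_n − τ_data·x̄)/τ₀ = (3.1955·0.185202 − 0.174472·2.9) / 0.010730 = 0.085844/0.010730 ≈ 8.0.

μ₀ = 8.0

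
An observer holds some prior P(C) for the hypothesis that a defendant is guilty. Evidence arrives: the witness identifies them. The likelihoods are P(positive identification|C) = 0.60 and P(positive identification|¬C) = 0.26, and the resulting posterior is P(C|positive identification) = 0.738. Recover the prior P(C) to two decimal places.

Bayes' rule in odds form gives O(C|E) = O(C)·[P(E|C)/P(E|¬C)], hence O(C) = O(C|E)/LR.
Posterior odds = 0.738/(1−0.738) = 2.8168. LR = 0.60/0.26 = 2.3077.
Prior odds = 2.8168/2.3077 = 1.2206, so P(C) = 1.2206/(1+1.2206) ≈ 0.55.

P(C) = 0.55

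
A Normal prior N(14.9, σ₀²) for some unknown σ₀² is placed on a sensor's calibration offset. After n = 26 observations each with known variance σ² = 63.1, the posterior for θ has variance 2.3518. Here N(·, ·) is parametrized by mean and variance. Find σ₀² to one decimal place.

For the Normal–Normal model with known σ², precisions add: τ_n = τ₀ + n/σ².
So 1/σ₀² = 1/2.3518 − 26/63.1 = 0.425206 − 0.412044 = 0.013162.
Hence σ₀² = 1/0.013162 ≈ 76.0.

σ₀² = 76.0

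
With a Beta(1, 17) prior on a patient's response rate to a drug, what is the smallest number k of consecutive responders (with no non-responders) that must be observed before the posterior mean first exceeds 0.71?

k = 41

After k responders and 0 non-responders the posterior is Beta(1+k, 17), with mean (1+k)/(1+17+k).
Set (1+k)/(18+k) > 0.71 and solve: k > (0.71·18 − 1)/(1 − 0.71) = 40.621.
The smallest integer exceeding 40.621 is 41, and checking k=41: (42)/(59) = 0.7119 > 0.71.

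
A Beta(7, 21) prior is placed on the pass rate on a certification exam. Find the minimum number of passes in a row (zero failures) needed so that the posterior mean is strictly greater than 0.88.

k = 148

After k passes and 0 failures the posterior is Beta(7+k, 21), with mean (7+k)/(7+21+k).
Set (7+k)/(28+k) > 0.88 and solve: k > (0.88·28 − 7)/(1 − 0.88) = 147.000.
The smallest integer exceeding 147.000 is 148, and checking k=148: (155)/(176) = 0.8807 > 0.88.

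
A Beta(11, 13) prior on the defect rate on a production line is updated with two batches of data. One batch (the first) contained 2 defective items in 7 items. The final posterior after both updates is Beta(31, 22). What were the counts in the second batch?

18 defective items and 4 good items

Sequential conjugate updates are equivalent to a single update on the pooled data, so total successes = posterior α − prior α and total failures = posterior β − prior β.
Total across both batches: 31−11=20 defective items, 22−13=9 good items.
Subtract the first batch: 20−2=18 defective items and 9−5=4 good items.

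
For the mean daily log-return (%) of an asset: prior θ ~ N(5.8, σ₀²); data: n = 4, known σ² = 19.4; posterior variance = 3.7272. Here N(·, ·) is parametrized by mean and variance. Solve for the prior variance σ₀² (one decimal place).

Posterior precision equals prior precision plus data precision: 1/σ_n² = 1/σ₀² + n/σ².
So 1/σ₀² = 1/3.7272 − 4/19.4 = 0.268298 − 0.206186 = 0.062112.
Hence σ₀² = 1/0.062112 ≈ 16.1.

σ₀² = 16.1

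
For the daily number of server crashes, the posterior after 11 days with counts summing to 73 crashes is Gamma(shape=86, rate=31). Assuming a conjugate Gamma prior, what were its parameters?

Gamma–Poisson conjugacy: posterior shape = α + Σxᵢ, posterior rate = β + n.
So α = 86 − 73 = 13 and β = 31 − 11 = 20.

Gamma(shape=13, rate=20)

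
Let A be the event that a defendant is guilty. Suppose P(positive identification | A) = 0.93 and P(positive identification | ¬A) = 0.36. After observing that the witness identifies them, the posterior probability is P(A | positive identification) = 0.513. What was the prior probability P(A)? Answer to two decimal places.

Bayes' rule in odds form gives O(A|E) = O(A)·[P(E|A)/P(E|¬A)], hence O(A) = O(A|E)/LR.
Posterior odds = 0.513/(1−0.513) = 1.0534. LR = 0.93/0.36 = 2.5833.
Prior odds = 1.0534/2.5833 = 0.4078, so P(A) = 0.4078/(1+0.4078) ≈ 0.29.

P(A) = 0.29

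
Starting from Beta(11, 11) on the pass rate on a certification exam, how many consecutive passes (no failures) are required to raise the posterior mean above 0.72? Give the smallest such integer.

After k passes and 0 failures the posterior is Beta(11+k, 11), with mean (11+k)/(11+11+k).
Set (11+k)/(22+k) > 0.72 and solve: k > (0.72·22 − 11)/(1 − 0.72) = 17.286.
The smallest integer exceeding 17.286 is 18.

k = 18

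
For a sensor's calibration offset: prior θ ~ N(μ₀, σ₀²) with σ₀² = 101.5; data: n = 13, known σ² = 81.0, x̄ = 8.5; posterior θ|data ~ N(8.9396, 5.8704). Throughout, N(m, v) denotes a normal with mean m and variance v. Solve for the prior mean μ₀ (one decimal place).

With known observation variance, the Normal–Normal posterior has precision τ_n = τ₀ + n/σ² and mean μ_n = (τ₀μ₀ + (n/σ²)x̄)/τ_n.
Here τ₀ = 1/101.5 = 0.009852 and τ_data = 13/81.0 = 0.160494, so τ_n = 0.170346.
Rearranging for μ₀: μ₀ = (μ_n·τ_n − τ_data·x̄)/τ₀ = (8.9396·0.170346 − 0.160494·8.5) / 0.009852 = 0.158626/0.009852 ≈ 16.1.

μ₀ = 16.1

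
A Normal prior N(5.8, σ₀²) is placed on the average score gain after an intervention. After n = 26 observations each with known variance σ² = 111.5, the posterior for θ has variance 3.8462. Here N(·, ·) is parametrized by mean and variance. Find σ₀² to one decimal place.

σ₀² = 37.3

Posterior precision equals prior precision plus data precision: 1/σ_n² = 1/σ₀² + n/σ².
So 1/σ₀² = 1/3.8462 − 26/111.5 = 0.259997 − 0.233184 = 0.026813.
Hence σ₀² = 1/0.026813 ≈ 37.3.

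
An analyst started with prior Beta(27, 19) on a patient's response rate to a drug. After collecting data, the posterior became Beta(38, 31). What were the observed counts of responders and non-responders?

A Beta(a, b) prior with s successes and f failures in binomial data gives a Beta(a+s, b+f) posterior.
Match parameters: s=38−27=11, f=31−19=12.

11 responders and 12 non-responders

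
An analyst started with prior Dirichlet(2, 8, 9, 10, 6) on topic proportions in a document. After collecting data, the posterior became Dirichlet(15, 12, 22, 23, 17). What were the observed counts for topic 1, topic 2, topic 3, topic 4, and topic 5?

counts (13, 4, 13, 13, 11)

For a Dirichlet(α) prior with multinomial counts c, the posterior is Dirichlet(α + c) componentwise.
Counts are posterior − prior componentwise: 15−2=13, 12−8=4, 22−9=13, 23−10=13, 17−6=11.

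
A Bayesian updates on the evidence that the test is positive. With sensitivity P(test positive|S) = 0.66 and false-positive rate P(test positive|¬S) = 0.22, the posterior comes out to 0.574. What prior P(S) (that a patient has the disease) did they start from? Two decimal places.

P(S) = 0.31

In odds form, posterior odds = prior odds × likelihood ratio, so prior odds = posterior odds ÷ LR.
Posterior odds = 0.574/(1−0.574) = 1.3474. LR = 0.66/0.22 = 3.0000.
Prior odds = 1.3474/3.0000 = 0.4491, so P(S) = 0.4491/(1+0.4491) ≈ 0.31.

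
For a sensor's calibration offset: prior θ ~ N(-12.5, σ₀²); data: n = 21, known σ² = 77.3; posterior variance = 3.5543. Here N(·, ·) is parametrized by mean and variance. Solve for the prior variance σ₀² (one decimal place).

For the Normal–Normal model with known σ², precisions add: τ_n = τ₀ + n/σ².
So 1/σ₀² = 1/3.5543 − 21/77.3 = 0.281349 − 0.271669 = 0.009680.
Hence σ₀² = 1/0.009680 ≈ 103.3.

σ₀² = 103.3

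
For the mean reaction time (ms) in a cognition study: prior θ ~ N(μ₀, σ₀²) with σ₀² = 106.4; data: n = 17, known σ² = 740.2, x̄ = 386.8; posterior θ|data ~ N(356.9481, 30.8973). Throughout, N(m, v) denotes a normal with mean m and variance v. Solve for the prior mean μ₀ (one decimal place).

The posterior mean is a precision-weighted average: μ_n = (τ₀μ₀ + τ_data·x̄)/(τ₀+τ_data), with τ₀=1/σ₀² and τ_data=n/σ².
Here τ₀ = 1/106.4 = 0.009398 and τ_data = 17/740.2 = 0.022967, so τ_n = 0.032365.
Rearranging for μ₀: μ₀ = (μ_n·τ_n − τ_data·x̄)/τ₀ = (356.9481·0.032365 − 0.022967·386.8) / 0.009398 = 2.668990/0.009398 ≈ 284.0.

μ₀ = 284.0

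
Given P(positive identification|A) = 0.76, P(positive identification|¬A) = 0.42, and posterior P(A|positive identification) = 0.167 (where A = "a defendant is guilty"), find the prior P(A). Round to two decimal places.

P(A) = 0.10

In odds form, posterior odds = prior odds × likelihood ratio, so prior odds = posterior odds ÷ LR.
Posterior odds = 0.167/(1−0.167) = 0.2005. LR = 0.76/0.42 = 1.8095.
Prior odds = 0.2005/1.8095 = 0.1108, so P(A) = 0.1108/(1+0.1108) ≈ 0.10.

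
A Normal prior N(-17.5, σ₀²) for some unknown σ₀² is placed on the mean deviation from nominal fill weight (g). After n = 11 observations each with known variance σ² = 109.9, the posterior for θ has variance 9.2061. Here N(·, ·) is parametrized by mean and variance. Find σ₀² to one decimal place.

Posterior precision equals prior precision plus data precision: 1/σ_n² = 1/σ₀² + n/σ².
So 1/σ₀² = 1/9.2061 − 11/109.9 = 0.108624 − 0.100091 = 0.008533.
Hence σ₀² = 1/0.008533 ≈ 117.2.

σ₀² = 117.2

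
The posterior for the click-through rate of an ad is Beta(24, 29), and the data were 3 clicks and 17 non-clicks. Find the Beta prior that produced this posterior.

Under Beta–binomial conjugacy the posterior parameters are (a+s, b+f).
So a = 24 − 3 = 21 and b = 29 − 17 = 12.

Beta(21, 12)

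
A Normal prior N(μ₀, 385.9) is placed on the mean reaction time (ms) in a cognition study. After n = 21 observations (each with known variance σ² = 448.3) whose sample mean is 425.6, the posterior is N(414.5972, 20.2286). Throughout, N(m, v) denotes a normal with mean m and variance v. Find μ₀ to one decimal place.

μ₀ = 215.7

The posterior mean is a precision-weighted average: μ_n = (τ₀μ₀ + τ_data·x̄)/(τ₀+τ_data), with τ₀=1/σ₀² and τ_data=n/σ².
Here τ₀ = 1/385.9 = 0.002591 and τ_data = 21/448.3 = 0.046844, so τ_n = 0.049435.
Rearranging for μ₀: μ₀ = (μ_n·τ_n − τ_data·x̄)/τ₀ = (414.5972·0.049435 − 0.046844·425.6) / 0.002591 = 0.558806/0.002591 ≈ 215.7.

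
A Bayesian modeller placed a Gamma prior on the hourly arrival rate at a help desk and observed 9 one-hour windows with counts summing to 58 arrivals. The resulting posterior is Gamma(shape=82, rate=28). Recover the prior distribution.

Gamma(shape=24, rate=19)

Gamma–Poisson conjugacy: posterior shape = α + Σxᵢ, posterior rate = β + n.
So α = 82 − 58 = 24 and β = 28 − 9 = 19.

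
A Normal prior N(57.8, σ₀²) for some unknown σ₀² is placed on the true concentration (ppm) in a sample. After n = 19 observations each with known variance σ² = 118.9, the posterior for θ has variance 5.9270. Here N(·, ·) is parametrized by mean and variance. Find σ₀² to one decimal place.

For the Normal–Normal model with known σ², precisions add: τ_n = τ₀ + n/σ².
So 1/σ₀² = 1/5.9270 − 19/118.9 = 0.168719 − 0.159798 = 0.008921.
Hence σ₀² = 1/0.008921 ≈ 112.1.

σ₀² = 112.1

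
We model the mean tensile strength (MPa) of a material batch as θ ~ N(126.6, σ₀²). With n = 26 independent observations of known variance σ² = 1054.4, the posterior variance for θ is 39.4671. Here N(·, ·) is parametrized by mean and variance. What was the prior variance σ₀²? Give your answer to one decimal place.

Posterior precision equals prior precision plus data precision: 1/σ_n² = 1/σ₀² + n/σ².
So 1/σ₀² = 1/39.4671 − 26/1054.4 = 0.025338 − 0.024659 = 0.000679.
Hence σ₀² = 1/0.000679 ≈ 1472.8.

σ₀² = 1472.8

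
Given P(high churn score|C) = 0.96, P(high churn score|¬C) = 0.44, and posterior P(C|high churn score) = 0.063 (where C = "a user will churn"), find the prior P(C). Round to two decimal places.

In odds form, posterior odds = prior odds × likelihood ratio, so prior odds = posterior odds ÷ LR.
Posterior odds = 0.063/(1−0.063) = 0.0672. LR = 0.96/0.44 = 2.1818.
Prior odds = 0.0672/2.1818 = 0.0308, so P(C) = 0.0308/(1+0.0308) ≈ 0.03.

P(C) = 0.03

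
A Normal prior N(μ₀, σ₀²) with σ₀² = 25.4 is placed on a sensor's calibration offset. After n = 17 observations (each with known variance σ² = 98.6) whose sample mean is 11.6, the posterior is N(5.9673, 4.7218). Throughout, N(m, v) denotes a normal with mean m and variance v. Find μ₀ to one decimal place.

μ₀ = -18.7

With known observation variance, the Normal–Normal posterior has precision τ_n = τ₀ + n/σ² and mean μ_n = (τ₀μ₀ + (n/σ²)x̄)/τ_n.
Here τ₀ = 1/25.4 = 0.039370 and τ_data = 17/98.6 = 0.172414, so τ_n = 0.211784.
Rearranging for μ₀: μ₀ = (μ_n·τ_n − τ_data·x̄)/τ₀ = (5.9673·0.211784 − 0.172414·11.6) / 0.039370 = -0.736224/0.039370 ≈ -18.7.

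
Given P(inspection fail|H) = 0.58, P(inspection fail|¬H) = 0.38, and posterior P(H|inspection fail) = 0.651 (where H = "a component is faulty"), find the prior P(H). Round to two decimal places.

In odds form, posterior odds = prior odds × likelihood ratio, so prior odds = posterior odds ÷ LR.
Posterior odds = 0.651/(1−0.651) = 1.8653. LR = 0.58/0.38 = 1.5263.
Prior odds = 1.8653/1.5263 = 1.2221, so P(H) = 1.2221/(1+1.2221) ≈ 0.55.

P(H) = 0.55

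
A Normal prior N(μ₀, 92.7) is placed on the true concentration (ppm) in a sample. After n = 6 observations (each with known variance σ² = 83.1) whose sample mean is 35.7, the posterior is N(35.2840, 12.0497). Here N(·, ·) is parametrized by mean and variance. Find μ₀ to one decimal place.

The posterior mean is a precision-weighted average: μ_n = (τ₀μ₀ + τ_data·x̄)/(τ₀+τ_data), with τ₀=1/σ₀² and τ_data=n/σ².
Here τ₀ = 1/92.7 = 0.010787 and τ_data = 6/83.1 = 0.072202, so τ_n = 0.082989.
Rearranging for μ₀: μ₀ = (μ_n·τ_n − τ_data·x̄)/τ₀ = (35.2840·0.082989 − 0.072202·35.7) / 0.010787 = 0.350572/0.010787 ≈ 32.5.

μ₀ = 32.5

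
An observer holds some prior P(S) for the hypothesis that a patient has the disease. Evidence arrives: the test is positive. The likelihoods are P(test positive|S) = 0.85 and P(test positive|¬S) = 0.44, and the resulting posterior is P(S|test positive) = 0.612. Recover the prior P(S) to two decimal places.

P(S) = 0.45

Bayes' rule in odds form gives O(S|E) = O(S)·[P(E|S)/P(E|¬S)], hence O(S) = O(S|E)/LR.
Posterior odds = 0.612/(1−0.612) = 1.5773. LR = 0.85/0.44 = 1.9318.
Prior odds = 1.5773/1.9318 = 0.8165, so P(S) = 0.8165/(1+0.8165) ≈ 0.45.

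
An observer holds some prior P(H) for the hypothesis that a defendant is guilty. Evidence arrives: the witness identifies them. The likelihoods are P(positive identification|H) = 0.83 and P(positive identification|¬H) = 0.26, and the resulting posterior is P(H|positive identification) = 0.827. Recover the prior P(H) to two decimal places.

P(H) = 0.60

In odds form, posterior odds = prior odds × likelihood ratio, so prior odds = posterior odds ÷ LR.
Posterior odds = 0.827/(1−0.827) = 4.7803. LR = 0.83/0.26 = 3.1923.
Prior odds = 4.7803/3.1923 = 1.4974, so P(H) = 1.4974/(1+1.4974) ≈ 0.60.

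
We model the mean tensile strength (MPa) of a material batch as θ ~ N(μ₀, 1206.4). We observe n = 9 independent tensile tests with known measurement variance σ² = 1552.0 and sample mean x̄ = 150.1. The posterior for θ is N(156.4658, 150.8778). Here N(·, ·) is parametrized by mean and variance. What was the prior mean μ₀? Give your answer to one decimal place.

The posterior mean is a precision-weighted average: μ_n = (τ₀μ₀ + τ_data·x̄)/(τ₀+τ_data), with τ₀=1/σ₀² and τ_data=n/σ².
Here τ₀ = 1/1206.4 = 0.000829 and τ_data = 9/1552.0 = 0.005799, so τ_n = 0.006628.
Rearranging for μ₀: μ₀ = (μ_n·τ_n − τ_data·x̄)/τ₀ = (156.4658·0.006628 − 0.005799·150.1) / 0.000829 = 0.166625/0.000829 ≈ 201.0.

μ₀ = 201.0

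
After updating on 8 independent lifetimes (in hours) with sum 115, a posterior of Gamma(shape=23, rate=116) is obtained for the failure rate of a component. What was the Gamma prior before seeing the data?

Gamma(shape=15, rate=1)

For an exponential likelihood with a Gamma(α, β) prior on the rate, n observations with total T give posterior Gamma(α+n, β+T).
So α = 23 − 8 = 15 and β = 116 − 115 = 1.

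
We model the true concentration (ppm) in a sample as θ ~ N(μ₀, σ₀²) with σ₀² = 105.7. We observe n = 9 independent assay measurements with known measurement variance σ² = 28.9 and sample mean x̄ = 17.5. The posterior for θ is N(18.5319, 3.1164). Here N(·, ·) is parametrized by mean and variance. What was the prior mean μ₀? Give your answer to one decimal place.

μ₀ = 52.5

The posterior mean is a precision-weighted average: μ_n = (τ₀μ₀ + τ_data·x̄)/(τ₀+τ_data), with τ₀=1/σ₀² and τ_data=n/σ².
Here τ₀ = 1/105.7 = 0.009461 and τ_data = 9/28.9 = 0.311419, so τ_n = 0.320880.
Rearranging for μ₀: μ₀ = (μ_n·τ_n − τ_data·x̄)/τ₀ = (18.5319·0.320880 − 0.311419·17.5) / 0.009461 = 0.496684/0.009461 ≈ 52.5.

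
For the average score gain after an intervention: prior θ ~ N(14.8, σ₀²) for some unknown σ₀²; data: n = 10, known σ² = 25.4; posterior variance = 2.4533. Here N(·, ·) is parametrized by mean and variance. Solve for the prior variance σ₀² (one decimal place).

σ₀² = 71.9

Posterior precision equals prior precision plus data precision: 1/σ_n² = 1/σ₀² + n/σ².
So 1/σ₀² = 1/2.4533 − 10/25.4 = 0.407614 − 0.393701 = 0.013913.
Hence σ₀² = 1/0.013913 ≈ 71.9.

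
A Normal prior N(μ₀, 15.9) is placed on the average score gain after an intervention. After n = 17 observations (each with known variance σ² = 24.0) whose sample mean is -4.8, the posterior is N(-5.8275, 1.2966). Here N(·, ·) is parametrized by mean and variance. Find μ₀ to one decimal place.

μ₀ = -17.4

With known observation variance, the Normal–Normal posterior has precision τ_n = τ₀ + n/σ² and mean μ_n = (τ₀μ₀ + (n/σ²)x̄)/τ_n.
Here τ₀ = 1/15.9 = 0.062893 and τ_data = 17/24.0 = 0.708333, so τ_n = 0.771226.
Rearranging for μ₀: μ₀ = (μ_n·τ_n − τ_data·x̄)/τ₀ = (-5.8275·0.771226 − 0.708333·-4.8) / 0.062893 = -1.094321/0.062893 ≈ -17.4.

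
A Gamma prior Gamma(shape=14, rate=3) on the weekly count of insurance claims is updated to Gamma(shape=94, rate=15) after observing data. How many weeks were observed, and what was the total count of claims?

n = 12 weeks with total 80 claims

A Gamma(α, β) prior (rate parametrization) on a Poisson rate with n observations summing to S gives posterior Gamma(α+S, β+n).
Matching: Σxᵢ = 94 − 14 = 80 and n = 15 − 3 = 12.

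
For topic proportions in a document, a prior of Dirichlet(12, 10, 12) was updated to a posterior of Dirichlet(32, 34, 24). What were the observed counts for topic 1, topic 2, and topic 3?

counts (20, 24, 12)

For a Dirichlet(α) prior with multinomial counts c, the posterior is Dirichlet(α + c) componentwise.
Counts are posterior − prior componentwise: 32−12=20, 34−10=24, 24−12=12.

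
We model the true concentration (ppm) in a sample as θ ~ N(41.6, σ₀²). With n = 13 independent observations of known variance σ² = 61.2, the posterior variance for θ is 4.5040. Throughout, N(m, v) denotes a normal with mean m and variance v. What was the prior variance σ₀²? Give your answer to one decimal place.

σ₀² = 104.1

Posterior precision equals prior precision plus data precision: 1/σ_n² = 1/σ₀² + n/σ².
So 1/σ₀² = 1/4.5040 − 13/61.2 = 0.222025 − 0.212418 = 0.009607.
Hence σ₀² = 1/0.009607 ≈ 104.1.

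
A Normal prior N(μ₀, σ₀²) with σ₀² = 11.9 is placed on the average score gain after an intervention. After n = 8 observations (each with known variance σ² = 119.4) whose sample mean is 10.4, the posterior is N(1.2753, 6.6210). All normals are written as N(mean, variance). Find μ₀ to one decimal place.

With known observation variance, the Normal–Normal posterior has precision τ_n = τ₀ + n/σ² and mean μ_n = (τ₀μ₀ + (n/σ²)x̄)/τ_n.
Here τ₀ = 1/11.9 = 0.084034 and τ_data = 8/119.4 = 0.067002, so τ_n = 0.151036.
Rearranging for μ₀: μ₀ = (μ_n·τ_n − τ_data·x̄)/τ₀ = (1.2753·0.151036 − 0.067002·10.4) / 0.084034 = -0.504205/0.084034 ≈ -6.0.

μ₀ = -6.0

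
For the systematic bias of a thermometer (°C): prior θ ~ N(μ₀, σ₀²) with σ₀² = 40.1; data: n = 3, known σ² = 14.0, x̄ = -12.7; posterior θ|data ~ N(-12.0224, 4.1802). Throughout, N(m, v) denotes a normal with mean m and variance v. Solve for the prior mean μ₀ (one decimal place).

The posterior mean is a precision-weighted average: μ_n = (τ₀μ₀ + τ_data·x̄)/(τ₀+τ_data), with τ₀=1/σ₀² and τ_data=n/σ².
Here τ₀ = 1/40.1 = 0.024938 and τ_data = 3/14.0 = 0.214286, so τ_n = 0.239224.
Rearranging for μ₀: μ₀ = (μ_n·τ_n − τ_data·x̄)/τ₀ = (-12.0224·0.239224 − 0.214286·-12.7) / 0.024938 = -0.154614/0.024938 ≈ -6.2.

μ₀ = -6.2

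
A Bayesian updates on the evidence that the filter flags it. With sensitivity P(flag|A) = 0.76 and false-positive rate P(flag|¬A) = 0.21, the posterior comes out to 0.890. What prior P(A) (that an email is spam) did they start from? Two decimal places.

P(A) = 0.69

Bayes' rule in odds form gives O(A|E) = O(A)·[P(E|A)/P(E|¬A)], hence O(A) = O(A|E)/LR.
Posterior odds = 0.890/(1−0.890) = 8.0909. LR = 0.76/0.21 = 3.6190.
Prior odds = 8.0909/3.6190 = 2.2357, so P(A) = 2.2357/(1+2.2357) ≈ 0.69.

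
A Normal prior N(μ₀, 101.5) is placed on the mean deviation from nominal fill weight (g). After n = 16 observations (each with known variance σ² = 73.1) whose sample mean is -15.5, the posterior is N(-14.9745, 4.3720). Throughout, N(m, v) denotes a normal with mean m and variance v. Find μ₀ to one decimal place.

μ₀ = -3.3

With known observation variance, the Normal–Normal posterior has precision τ_n = τ₀ + n/σ² and mean μ_n = (τ₀μ₀ + (n/σ²)x̄)/τ_n.
Here τ₀ = 1/101.5 = 0.009852 and τ_data = 16/73.1 = 0.218878, so τ_n = 0.228730.
Rearranging for μ₀: μ₀ = (μ_n·τ_n − τ_data·x̄)/τ₀ = (-14.9745·0.228730 − 0.218878·-15.5) / 0.009852 = -0.032508/0.009852 ≈ -3.3.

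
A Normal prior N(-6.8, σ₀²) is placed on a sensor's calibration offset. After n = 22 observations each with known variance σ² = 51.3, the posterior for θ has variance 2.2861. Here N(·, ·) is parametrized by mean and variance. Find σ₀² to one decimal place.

σ₀² = 116.6

Posterior precision equals prior precision plus data precision: 1/σ_n² = 1/σ₀² + n/σ².
So 1/σ₀² = 1/2.2861 − 22/51.3 = 0.437426 − 0.428850 = 0.008576.
Hence σ₀² = 1/0.008576 ≈ 116.6.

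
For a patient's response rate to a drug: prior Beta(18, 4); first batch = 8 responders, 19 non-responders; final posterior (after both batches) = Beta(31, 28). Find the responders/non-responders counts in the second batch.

Because Beta–binomial updating is additive in the counts, the combined data contributed (α_post−α_prior, β_post−β_prior) successes and failures.
Total across both batches: 31−18=13 responders, 28−4=24 non-responders.
Subtract the first batch: 13−8=5 responders and 24−19=5 non-responders.

5 responders and 5 non-responders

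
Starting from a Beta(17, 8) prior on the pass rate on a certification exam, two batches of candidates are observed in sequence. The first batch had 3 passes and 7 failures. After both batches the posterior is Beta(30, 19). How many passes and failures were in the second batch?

Sequential conjugate updates are equivalent to a single update on the pooled data, so total successes = posterior α − prior α and total failures = posterior β − prior β.
Total across both batches: 30−17=13 passes, 19−8=11 failures.
Subtract the first batch: 13−3=10 passes and 11−7=4 failures.

10 passes and 4 failures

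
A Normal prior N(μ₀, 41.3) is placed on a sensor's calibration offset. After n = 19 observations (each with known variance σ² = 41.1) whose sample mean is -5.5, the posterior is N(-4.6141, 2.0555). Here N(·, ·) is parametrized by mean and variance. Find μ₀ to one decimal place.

μ₀ = 12.3

With known observation variance, the Normal–Normal posterior has precision τ_n = τ₀ + n/σ² and mean μ_n = (τ₀μ₀ + (n/σ²)x̄)/τ_n.
Here τ₀ = 1/41.3 = 0.024213 and τ_data = 19/41.1 = 0.462287, so τ_n = 0.486500.
Rearranging for μ₀: μ₀ = (μ_n·τ_n − τ_data·x̄)/τ₀ = (-4.6141·0.486500 − 0.462287·-5.5) / 0.024213 = 0.297819/0.024213 ≈ 12.3.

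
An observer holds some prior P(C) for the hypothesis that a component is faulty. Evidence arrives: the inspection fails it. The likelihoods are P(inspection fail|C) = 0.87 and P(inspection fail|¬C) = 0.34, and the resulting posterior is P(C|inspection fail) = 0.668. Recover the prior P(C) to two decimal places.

P(C) = 0.44

Bayes' rule in odds form gives O(C|E) = O(C)·[P(E|C)/P(E|¬C)], hence O(C) = O(C|E)/LR.
Posterior odds = 0.668/(1−0.668) = 2.0120. LR = 0.87/0.34 = 2.5588.
Prior odds = 2.0120/2.5588 = 0.7863, so P(C) = 0.7863/(1+0.7863) ≈ 0.44.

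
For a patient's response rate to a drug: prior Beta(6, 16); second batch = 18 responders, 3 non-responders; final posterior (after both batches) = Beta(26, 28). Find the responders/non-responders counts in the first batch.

2 responders and 9 non-responders

Sequential conjugate updates are equivalent to a single update on the pooled data, so total successes = posterior α − prior α and total failures = posterior β − prior β.
Total across both batches: 26−6=20 responders, 28−16=12 non-responders.
Subtract the second batch: 20−18=2 responders and 12−3=9 non-responders.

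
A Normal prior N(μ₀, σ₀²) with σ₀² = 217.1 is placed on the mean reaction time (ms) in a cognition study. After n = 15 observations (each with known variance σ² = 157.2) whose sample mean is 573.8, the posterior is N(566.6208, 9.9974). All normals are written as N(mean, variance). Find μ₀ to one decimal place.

The posterior mean is a precision-weighted average: μ_n = (τ₀μ₀ + τ_data·x̄)/(τ₀+τ_data), with τ₀=1/σ₀² and τ_data=n/σ².
Here τ₀ = 1/217.1 = 0.004606 and τ_data = 15/157.2 = 0.095420, so τ_n = 0.100026.
Rearranging for μ₀: μ₀ = (μ_n·τ_n − τ_data·x̄)/τ₀ = (566.6208·0.100026 − 0.095420·573.8) / 0.004606 = 1.924816/0.004606 ≈ 417.9.

μ₀ = 417.9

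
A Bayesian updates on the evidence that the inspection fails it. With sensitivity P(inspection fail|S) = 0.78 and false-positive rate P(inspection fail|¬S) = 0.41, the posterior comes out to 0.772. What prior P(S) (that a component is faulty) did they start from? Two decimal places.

Bayes' rule in odds form gives O(S|E) = O(S)·[P(E|S)/P(E|¬S)], hence O(S) = O(S|E)/LR.
Posterior odds = 0.772/(1−0.772) = 3.3860. LR = 0.78/0.41 = 1.9024.
Prior odds = 3.3860/1.9024 = 1.7799, so P(S) = 1.7799/(1+1.7799) ≈ 0.64.

P(S) = 0.64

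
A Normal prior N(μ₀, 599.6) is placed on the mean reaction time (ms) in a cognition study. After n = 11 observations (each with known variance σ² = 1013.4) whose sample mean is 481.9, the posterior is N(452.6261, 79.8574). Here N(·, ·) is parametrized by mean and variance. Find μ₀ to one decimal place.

μ₀ = 262.1

The posterior mean is a precision-weighted average: μ_n = (τ₀μ₀ + τ_data·x̄)/(τ₀+τ_data), with τ₀=1/σ₀² and τ_data=n/σ².
Here τ₀ = 1/599.6 = 0.001668 and τ_data = 11/1013.4 = 0.010855, so τ_n = 0.012523.
Rearranging for μ₀: μ₀ = (μ_n·τ_n − τ_data·x̄)/τ₀ = (452.6261·0.012523 − 0.010855·481.9) / 0.001668 = 0.437212/0.001668 ≈ 262.1.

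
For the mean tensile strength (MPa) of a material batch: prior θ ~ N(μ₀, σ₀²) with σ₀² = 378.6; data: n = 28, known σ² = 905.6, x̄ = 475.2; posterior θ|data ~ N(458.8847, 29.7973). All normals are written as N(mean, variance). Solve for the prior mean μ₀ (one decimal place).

μ₀ = 267.9

With known observation variance, the Normal–Normal posterior has precision τ_n = τ₀ + n/σ² and mean μ_n = (τ₀μ₀ + (n/σ²)x̄)/τ_n.
Here τ₀ = 1/378.6 = 0.002641 and τ_data = 28/905.6 = 0.030919, so τ_n = 0.033560.
Rearranging for μ₀: μ₀ = (μ_n·τ_n − τ_data·x̄)/τ₀ = (458.8847·0.033560 − 0.030919·475.2) / 0.002641 = 0.707462/0.002641 ≈ 267.9.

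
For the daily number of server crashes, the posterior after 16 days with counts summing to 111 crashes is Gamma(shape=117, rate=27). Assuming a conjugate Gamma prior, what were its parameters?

Gamma–Poisson conjugacy: posterior shape = α + Σxᵢ, posterior rate = β + n.
So α = 117 − 111 = 6 and β = 27 − 16 = 11.

Gamma(shape=6, rate=11)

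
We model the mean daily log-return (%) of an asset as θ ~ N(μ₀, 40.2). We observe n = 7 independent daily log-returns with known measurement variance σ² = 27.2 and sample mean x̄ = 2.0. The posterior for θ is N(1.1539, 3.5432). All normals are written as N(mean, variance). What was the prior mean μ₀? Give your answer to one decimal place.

The posterior mean is a precision-weighted average: μ_n = (τ₀μ₀ + τ_data·x̄)/(τ₀+τ_data), with τ₀=1/σ₀² and τ_data=n/σ².
Here τ₀ = 1/40.2 = 0.024876 and τ_data = 7/27.2 = 0.257353, so τ_n = 0.282229.
Rearranging for μ₀: μ₀ = (μ_n·τ_n − τ_data·x̄)/τ₀ = (1.1539·0.282229 − 0.257353·2.0) / 0.024876 = -0.189042/0.024876 ≈ -7.6.

μ₀ = -7.6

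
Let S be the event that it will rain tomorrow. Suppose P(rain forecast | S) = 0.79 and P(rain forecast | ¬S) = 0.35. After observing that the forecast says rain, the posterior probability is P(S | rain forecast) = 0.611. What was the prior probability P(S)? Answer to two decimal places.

P(S) = 0.41

Bayes' rule in odds form gives O(S|E) = O(S)·[P(E|S)/P(E|¬S)], hence O(S) = O(S|E)/LR.
Posterior odds = 0.611/(1−0.611) = 1.5707. LR = 0.79/0.35 = 2.2571.
Prior odds = 1.5707/2.2571 = 0.6959, so P(S) = 0.6959/(1+0.6959) ≈ 0.41.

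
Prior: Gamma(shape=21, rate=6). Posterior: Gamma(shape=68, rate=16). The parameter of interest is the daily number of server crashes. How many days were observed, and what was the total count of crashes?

n = 10 days with total 47 crashes

A Gamma(α, β) prior (rate parametrization) on a Poisson rate with n observations summing to S gives posterior Gamma(α+S, β+n).
Matching: Σxᵢ = 68 − 21 = 47 and n = 16 − 6 = 10.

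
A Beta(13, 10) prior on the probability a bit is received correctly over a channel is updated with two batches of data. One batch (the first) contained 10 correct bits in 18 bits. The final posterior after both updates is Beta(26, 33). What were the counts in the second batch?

Sequential conjugate updates are equivalent to a single update on the pooled data, so total successes = posterior α − prior α and total failures = posterior β − prior β.
Total across both batches: 26−13=13 correct bits, 33−10=23 errors.
Subtract the first batch: 13−10=3 correct bits and 23−8=15 errors.

3 correct bits and 15 errors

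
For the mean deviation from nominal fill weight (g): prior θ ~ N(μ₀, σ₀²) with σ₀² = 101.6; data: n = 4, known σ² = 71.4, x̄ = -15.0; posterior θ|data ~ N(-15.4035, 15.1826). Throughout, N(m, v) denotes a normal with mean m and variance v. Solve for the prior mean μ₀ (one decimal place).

With known observation variance, the Normal–Normal posterior has precision τ_n = τ₀ + n/σ² and mean μ_n = (τ₀μ₀ + (n/σ²)x̄)/τ_n.
Here τ₀ = 1/101.6 = 0.009843 and τ_data = 4/71.4 = 0.056022, so τ_n = 0.065865.
Rearranging for μ₀: μ₀ = (μ_n·τ_n − τ_data·x̄)/τ₀ = (-15.4035·0.065865 − 0.056022·-15.0) / 0.009843 = -0.174222/0.009843 ≈ -17.7.

μ₀ = -17.7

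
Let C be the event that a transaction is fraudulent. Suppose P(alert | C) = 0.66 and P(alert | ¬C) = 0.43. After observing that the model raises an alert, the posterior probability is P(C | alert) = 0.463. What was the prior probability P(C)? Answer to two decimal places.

In odds form, posterior odds = prior odds × likelihood ratio, so prior odds = posterior odds ÷ LR.
Posterior odds = 0.463/(1−0.463) = 0.8622. LR = 0.66/0.43 = 1.5349.
Prior odds = 0.8622/1.5349 = 0.5617, so P(C) = 0.5617/(1+0.5617) ≈ 0.36.

P(C) = 0.36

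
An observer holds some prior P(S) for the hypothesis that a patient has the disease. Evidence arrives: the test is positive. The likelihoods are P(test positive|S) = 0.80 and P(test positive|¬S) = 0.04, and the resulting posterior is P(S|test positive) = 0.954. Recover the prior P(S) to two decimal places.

In odds form, posterior odds = prior odds × likelihood ratio, so prior odds = posterior odds ÷ LR.
Posterior odds = 0.954/(1−0.954) = 20.7391. LR = 0.80/0.04 = 20.0000.
Prior odds = 20.7391/20.0000 = 1.0370, so P(S) = 1.0370/(1+1.0370) ≈ 0.51.

P(S) = 0.51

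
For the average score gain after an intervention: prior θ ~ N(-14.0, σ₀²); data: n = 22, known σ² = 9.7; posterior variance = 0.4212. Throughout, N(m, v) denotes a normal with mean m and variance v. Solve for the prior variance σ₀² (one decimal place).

Posterior precision equals prior precision plus data precision: 1/σ_n² = 1/σ₀² + n/σ².
So 1/σ₀² = 1/0.4212 − 22/9.7 = 2.374169 − 2.268041 = 0.106128.
Hence σ₀² = 1/0.106128 ≈ 9.4.

σ₀² = 9.4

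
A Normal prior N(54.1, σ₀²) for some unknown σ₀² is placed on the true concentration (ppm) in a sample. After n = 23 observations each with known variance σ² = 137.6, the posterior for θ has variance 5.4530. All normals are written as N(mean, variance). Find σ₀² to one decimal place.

σ₀² = 61.6

Posterior precision equals prior precision plus data precision: 1/σ_n² = 1/σ₀² + n/σ².
So 1/σ₀² = 1/5.4530 − 23/137.6 = 0.183385 − 0.167151 = 0.016234.
Hence σ₀² = 1/0.016234 ≈ 61.6.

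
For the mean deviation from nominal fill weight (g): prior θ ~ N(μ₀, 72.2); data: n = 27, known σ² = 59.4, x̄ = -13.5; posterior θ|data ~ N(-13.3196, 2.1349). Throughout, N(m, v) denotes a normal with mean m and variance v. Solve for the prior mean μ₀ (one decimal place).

With known observation variance, the Normal–Normal posterior has precision τ_n = τ₀ + n/σ² and mean μ_n = (τ₀μ₀ + (n/σ²)x̄)/τ_n.
Here τ₀ = 1/72.2 = 0.013850 and τ_data = 27/59.4 = 0.454545, so τ_n = 0.468395.
Rearranging for μ₀: μ₀ = (μ_n·τ_n − τ_data·x̄)/τ₀ = (-13.3196·0.468395 − 0.454545·-13.5) / 0.013850 = -0.102477/0.013850 ≈ -7.4.

μ₀ = -7.4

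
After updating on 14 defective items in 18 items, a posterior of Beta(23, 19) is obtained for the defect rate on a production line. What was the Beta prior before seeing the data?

Under Beta–binomial conjugacy the posterior parameters are (α+s, β+f).
Subtract the data counts: 23−14=9, 19−4=15.

Beta(9, 15)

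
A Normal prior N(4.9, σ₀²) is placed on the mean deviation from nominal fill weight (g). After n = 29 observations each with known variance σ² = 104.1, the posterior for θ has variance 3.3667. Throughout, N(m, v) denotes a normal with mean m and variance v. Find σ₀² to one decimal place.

Posterior precision equals prior precision plus data precision: 1/σ_n² = 1/σ₀² + n/σ².
So 1/σ₀² = 1/3.3667 − 29/104.1 = 0.297027 − 0.278578 = 0.018449.
Hence σ₀² = 1/0.018449 ≈ 54.2.

σ₀² = 54.2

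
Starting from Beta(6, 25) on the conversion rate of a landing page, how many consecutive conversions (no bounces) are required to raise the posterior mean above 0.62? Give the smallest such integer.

After k conversions and 0 bounces the posterior is Beta(6+k, 25), with mean (6+k)/(6+25+k).
Set (6+k)/(31+k) > 0.62 and solve: k > (0.62·31 − 6)/(1 − 0.62) = 34.789.
The smallest integer exceeding 34.789 is 35, and checking k=35: (41)/(66) = 0.6212 > 0.62.

k = 35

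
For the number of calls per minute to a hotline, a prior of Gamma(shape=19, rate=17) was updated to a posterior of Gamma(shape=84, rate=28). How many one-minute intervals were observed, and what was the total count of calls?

n = 11 one-minute intervals with total 65 calls

Gamma–Poisson conjugacy: posterior shape = α + Σxᵢ, posterior rate = β + n.
Matching: Σxᵢ = 84 − 19 = 65 and n = 28 − 17 = 11.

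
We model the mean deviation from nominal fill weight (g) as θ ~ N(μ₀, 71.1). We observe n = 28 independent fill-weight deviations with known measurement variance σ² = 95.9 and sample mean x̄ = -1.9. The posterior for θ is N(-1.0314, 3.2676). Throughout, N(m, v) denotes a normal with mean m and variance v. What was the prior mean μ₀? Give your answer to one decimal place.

μ₀ = 17.0

The posterior mean is a precision-weighted average: μ_n = (τ₀μ₀ + τ_data·x̄)/(τ₀+τ_data), with τ₀=1/σ₀² and τ_data=n/σ².
Here τ₀ = 1/71.1 = 0.014065 and τ_data = 28/95.9 = 0.291971, so τ_n = 0.306036.
Rearranging for μ₀: μ₀ = (μ_n·τ_n − τ_data·x̄)/τ₀ = (-1.0314·0.306036 − 0.291971·-1.9) / 0.014065 = 0.239099/0.014065 ≈ 17.0.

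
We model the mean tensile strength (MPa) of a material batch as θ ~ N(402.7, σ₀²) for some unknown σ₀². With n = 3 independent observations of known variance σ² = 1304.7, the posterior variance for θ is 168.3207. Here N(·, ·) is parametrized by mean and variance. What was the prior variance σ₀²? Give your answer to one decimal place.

σ₀² = 274.6

For the Normal–Normal model with known σ², precisions add: τ_n = τ₀ + n/σ².
So 1/σ₀² = 1/168.3207 − 3/1304.7 = 0.005941 − 0.002299 = 0.003642.
Hence σ₀² = 1/0.003642 ≈ 274.6.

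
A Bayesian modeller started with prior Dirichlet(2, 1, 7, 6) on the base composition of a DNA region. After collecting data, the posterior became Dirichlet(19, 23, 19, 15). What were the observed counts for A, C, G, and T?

counts (17, 22, 12, 9)

For a Dirichlet(α) prior with multinomial counts c, the posterior is Dirichlet(α + c) componentwise.
Counts are posterior − prior componentwise: 19−2=17, 23−1=22, 19−7=12, 15−6=9.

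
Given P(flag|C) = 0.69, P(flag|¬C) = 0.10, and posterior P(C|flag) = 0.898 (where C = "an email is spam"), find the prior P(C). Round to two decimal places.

Bayes' rule in odds form gives O(C|E) = O(C)·[P(E|C)/P(E|¬C)], hence O(C) = O(C|E)/LR.
Posterior odds = 0.898/(1−0.898) = 8.8039. LR = 0.69/0.10 = 6.9000.
Prior odds = 8.8039/6.9000 = 1.2759, so P(C) = 1.2759/(1+1.2759) ≈ 0.56.

P(C) = 0.56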